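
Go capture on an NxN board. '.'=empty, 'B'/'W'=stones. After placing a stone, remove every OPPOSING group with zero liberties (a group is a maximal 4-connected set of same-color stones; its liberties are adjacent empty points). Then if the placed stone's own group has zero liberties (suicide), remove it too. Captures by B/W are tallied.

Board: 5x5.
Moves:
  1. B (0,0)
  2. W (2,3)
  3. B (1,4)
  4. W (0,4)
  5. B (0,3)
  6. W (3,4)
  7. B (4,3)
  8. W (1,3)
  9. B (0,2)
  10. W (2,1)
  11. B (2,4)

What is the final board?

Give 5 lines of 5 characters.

Answer: B.BB.
...WB
.W.WB
....W
...B.

Derivation:
Move 1: B@(0,0) -> caps B=0 W=0
Move 2: W@(2,3) -> caps B=0 W=0
Move 3: B@(1,4) -> caps B=0 W=0
Move 4: W@(0,4) -> caps B=0 W=0
Move 5: B@(0,3) -> caps B=1 W=0
Move 6: W@(3,4) -> caps B=1 W=0
Move 7: B@(4,3) -> caps B=1 W=0
Move 8: W@(1,3) -> caps B=1 W=0
Move 9: B@(0,2) -> caps B=1 W=0
Move 10: W@(2,1) -> caps B=1 W=0
Move 11: B@(2,4) -> caps B=1 W=0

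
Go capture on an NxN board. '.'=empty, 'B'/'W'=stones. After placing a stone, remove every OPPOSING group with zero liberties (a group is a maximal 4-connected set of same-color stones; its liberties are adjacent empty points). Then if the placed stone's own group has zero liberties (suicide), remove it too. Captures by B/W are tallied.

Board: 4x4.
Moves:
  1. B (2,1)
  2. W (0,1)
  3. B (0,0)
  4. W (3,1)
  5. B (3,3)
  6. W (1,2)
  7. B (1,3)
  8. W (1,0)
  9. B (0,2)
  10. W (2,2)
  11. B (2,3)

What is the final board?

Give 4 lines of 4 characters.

Answer: .WB.
W.WB
.BWB
.W.B

Derivation:
Move 1: B@(2,1) -> caps B=0 W=0
Move 2: W@(0,1) -> caps B=0 W=0
Move 3: B@(0,0) -> caps B=0 W=0
Move 4: W@(3,1) -> caps B=0 W=0
Move 5: B@(3,3) -> caps B=0 W=0
Move 6: W@(1,2) -> caps B=0 W=0
Move 7: B@(1,3) -> caps B=0 W=0
Move 8: W@(1,0) -> caps B=0 W=1
Move 9: B@(0,2) -> caps B=0 W=1
Move 10: W@(2,2) -> caps B=0 W=1
Move 11: B@(2,3) -> caps B=0 W=1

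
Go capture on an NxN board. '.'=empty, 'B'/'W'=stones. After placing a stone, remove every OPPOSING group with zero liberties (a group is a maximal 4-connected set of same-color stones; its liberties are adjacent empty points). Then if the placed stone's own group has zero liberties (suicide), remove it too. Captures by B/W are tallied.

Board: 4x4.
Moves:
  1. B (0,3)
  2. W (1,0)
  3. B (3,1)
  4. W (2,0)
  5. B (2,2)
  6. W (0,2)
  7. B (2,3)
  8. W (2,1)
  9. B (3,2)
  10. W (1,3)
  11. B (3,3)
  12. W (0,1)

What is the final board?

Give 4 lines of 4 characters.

Move 1: B@(0,3) -> caps B=0 W=0
Move 2: W@(1,0) -> caps B=0 W=0
Move 3: B@(3,1) -> caps B=0 W=0
Move 4: W@(2,0) -> caps B=0 W=0
Move 5: B@(2,2) -> caps B=0 W=0
Move 6: W@(0,2) -> caps B=0 W=0
Move 7: B@(2,3) -> caps B=0 W=0
Move 8: W@(2,1) -> caps B=0 W=0
Move 9: B@(3,2) -> caps B=0 W=0
Move 10: W@(1,3) -> caps B=0 W=1
Move 11: B@(3,3) -> caps B=0 W=1
Move 12: W@(0,1) -> caps B=0 W=1

Answer: .WW.
W..W
WWBB
.BBB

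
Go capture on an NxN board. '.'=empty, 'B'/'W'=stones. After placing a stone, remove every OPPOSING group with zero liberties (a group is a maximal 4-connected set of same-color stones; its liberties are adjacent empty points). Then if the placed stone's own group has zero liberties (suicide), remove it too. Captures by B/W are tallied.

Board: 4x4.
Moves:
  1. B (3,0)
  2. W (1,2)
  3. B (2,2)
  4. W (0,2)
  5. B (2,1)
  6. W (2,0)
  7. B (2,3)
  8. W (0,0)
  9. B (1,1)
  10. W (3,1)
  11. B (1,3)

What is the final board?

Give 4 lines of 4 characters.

Move 1: B@(3,0) -> caps B=0 W=0
Move 2: W@(1,2) -> caps B=0 W=0
Move 3: B@(2,2) -> caps B=0 W=0
Move 4: W@(0,2) -> caps B=0 W=0
Move 5: B@(2,1) -> caps B=0 W=0
Move 6: W@(2,0) -> caps B=0 W=0
Move 7: B@(2,3) -> caps B=0 W=0
Move 8: W@(0,0) -> caps B=0 W=0
Move 9: B@(1,1) -> caps B=0 W=0
Move 10: W@(3,1) -> caps B=0 W=1
Move 11: B@(1,3) -> caps B=0 W=1

Answer: W.W.
.BWB
WBBB
.W..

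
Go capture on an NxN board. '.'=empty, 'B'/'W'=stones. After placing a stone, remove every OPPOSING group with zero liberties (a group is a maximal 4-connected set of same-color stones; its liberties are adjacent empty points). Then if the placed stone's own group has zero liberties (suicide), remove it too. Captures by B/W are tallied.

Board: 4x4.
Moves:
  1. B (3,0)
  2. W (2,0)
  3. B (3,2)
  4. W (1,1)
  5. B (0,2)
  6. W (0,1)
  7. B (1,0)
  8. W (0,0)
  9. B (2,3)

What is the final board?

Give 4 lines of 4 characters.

Move 1: B@(3,0) -> caps B=0 W=0
Move 2: W@(2,0) -> caps B=0 W=0
Move 3: B@(3,2) -> caps B=0 W=0
Move 4: W@(1,1) -> caps B=0 W=0
Move 5: B@(0,2) -> caps B=0 W=0
Move 6: W@(0,1) -> caps B=0 W=0
Move 7: B@(1,0) -> caps B=0 W=0
Move 8: W@(0,0) -> caps B=0 W=1
Move 9: B@(2,3) -> caps B=0 W=1

Answer: WWB.
.W..
W..B
B.B.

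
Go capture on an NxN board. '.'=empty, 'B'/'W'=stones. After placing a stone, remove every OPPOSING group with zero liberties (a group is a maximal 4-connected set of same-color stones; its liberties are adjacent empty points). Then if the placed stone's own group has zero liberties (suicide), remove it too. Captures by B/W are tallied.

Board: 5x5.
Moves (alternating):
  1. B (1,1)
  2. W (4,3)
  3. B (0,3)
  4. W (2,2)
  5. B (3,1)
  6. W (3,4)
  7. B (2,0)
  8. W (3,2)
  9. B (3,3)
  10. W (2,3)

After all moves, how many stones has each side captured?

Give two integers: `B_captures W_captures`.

Move 1: B@(1,1) -> caps B=0 W=0
Move 2: W@(4,3) -> caps B=0 W=0
Move 3: B@(0,3) -> caps B=0 W=0
Move 4: W@(2,2) -> caps B=0 W=0
Move 5: B@(3,1) -> caps B=0 W=0
Move 6: W@(3,4) -> caps B=0 W=0
Move 7: B@(2,0) -> caps B=0 W=0
Move 8: W@(3,2) -> caps B=0 W=0
Move 9: B@(3,3) -> caps B=0 W=0
Move 10: W@(2,3) -> caps B=0 W=1

Answer: 0 1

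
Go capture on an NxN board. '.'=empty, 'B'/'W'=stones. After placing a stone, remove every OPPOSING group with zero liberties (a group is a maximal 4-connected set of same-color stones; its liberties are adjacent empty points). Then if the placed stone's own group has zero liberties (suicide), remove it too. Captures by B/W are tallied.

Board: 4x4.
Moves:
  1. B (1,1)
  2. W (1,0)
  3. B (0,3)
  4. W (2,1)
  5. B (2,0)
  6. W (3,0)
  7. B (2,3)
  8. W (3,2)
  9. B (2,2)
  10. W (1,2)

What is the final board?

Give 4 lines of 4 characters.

Move 1: B@(1,1) -> caps B=0 W=0
Move 2: W@(1,0) -> caps B=0 W=0
Move 3: B@(0,3) -> caps B=0 W=0
Move 4: W@(2,1) -> caps B=0 W=0
Move 5: B@(2,0) -> caps B=0 W=0
Move 6: W@(3,0) -> caps B=0 W=1
Move 7: B@(2,3) -> caps B=0 W=1
Move 8: W@(3,2) -> caps B=0 W=1
Move 9: B@(2,2) -> caps B=0 W=1
Move 10: W@(1,2) -> caps B=0 W=1

Answer: ...B
WBW.
.WBB
W.W.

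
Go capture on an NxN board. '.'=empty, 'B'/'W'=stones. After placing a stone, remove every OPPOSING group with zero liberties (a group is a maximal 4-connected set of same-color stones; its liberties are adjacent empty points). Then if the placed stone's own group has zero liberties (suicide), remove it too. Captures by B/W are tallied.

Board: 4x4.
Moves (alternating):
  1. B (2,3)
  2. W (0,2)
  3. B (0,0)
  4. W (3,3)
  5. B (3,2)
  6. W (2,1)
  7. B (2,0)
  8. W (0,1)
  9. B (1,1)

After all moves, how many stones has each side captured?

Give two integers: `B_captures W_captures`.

Move 1: B@(2,3) -> caps B=0 W=0
Move 2: W@(0,2) -> caps B=0 W=0
Move 3: B@(0,0) -> caps B=0 W=0
Move 4: W@(3,3) -> caps B=0 W=0
Move 5: B@(3,2) -> caps B=1 W=0
Move 6: W@(2,1) -> caps B=1 W=0
Move 7: B@(2,0) -> caps B=1 W=0
Move 8: W@(0,1) -> caps B=1 W=0
Move 9: B@(1,1) -> caps B=1 W=0

Answer: 1 0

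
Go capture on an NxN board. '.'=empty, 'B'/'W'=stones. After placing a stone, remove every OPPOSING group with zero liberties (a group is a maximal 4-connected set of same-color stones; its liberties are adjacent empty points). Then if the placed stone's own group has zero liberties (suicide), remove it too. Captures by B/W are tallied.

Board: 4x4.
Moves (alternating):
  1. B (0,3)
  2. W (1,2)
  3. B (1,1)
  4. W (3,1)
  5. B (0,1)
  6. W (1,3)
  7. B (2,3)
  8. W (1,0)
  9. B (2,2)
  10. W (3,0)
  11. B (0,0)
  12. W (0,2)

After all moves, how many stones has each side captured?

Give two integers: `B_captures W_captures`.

Answer: 0 1

Derivation:
Move 1: B@(0,3) -> caps B=0 W=0
Move 2: W@(1,2) -> caps B=0 W=0
Move 3: B@(1,1) -> caps B=0 W=0
Move 4: W@(3,1) -> caps B=0 W=0
Move 5: B@(0,1) -> caps B=0 W=0
Move 6: W@(1,3) -> caps B=0 W=0
Move 7: B@(2,3) -> caps B=0 W=0
Move 8: W@(1,0) -> caps B=0 W=0
Move 9: B@(2,2) -> caps B=0 W=0
Move 10: W@(3,0) -> caps B=0 W=0
Move 11: B@(0,0) -> caps B=0 W=0
Move 12: W@(0,2) -> caps B=0 W=1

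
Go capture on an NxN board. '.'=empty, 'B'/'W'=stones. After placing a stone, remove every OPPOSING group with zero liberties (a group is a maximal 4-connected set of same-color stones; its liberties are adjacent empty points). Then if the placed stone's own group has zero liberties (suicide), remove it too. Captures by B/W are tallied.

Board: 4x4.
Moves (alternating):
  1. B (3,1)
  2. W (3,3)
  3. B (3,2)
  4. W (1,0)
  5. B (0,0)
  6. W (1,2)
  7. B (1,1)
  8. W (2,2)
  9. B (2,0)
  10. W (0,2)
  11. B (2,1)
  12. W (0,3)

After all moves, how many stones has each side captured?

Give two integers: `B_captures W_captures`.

Move 1: B@(3,1) -> caps B=0 W=0
Move 2: W@(3,3) -> caps B=0 W=0
Move 3: B@(3,2) -> caps B=0 W=0
Move 4: W@(1,0) -> caps B=0 W=0
Move 5: B@(0,0) -> caps B=0 W=0
Move 6: W@(1,2) -> caps B=0 W=0
Move 7: B@(1,1) -> caps B=0 W=0
Move 8: W@(2,2) -> caps B=0 W=0
Move 9: B@(2,0) -> caps B=1 W=0
Move 10: W@(0,2) -> caps B=1 W=0
Move 11: B@(2,1) -> caps B=1 W=0
Move 12: W@(0,3) -> caps B=1 W=0

Answer: 1 0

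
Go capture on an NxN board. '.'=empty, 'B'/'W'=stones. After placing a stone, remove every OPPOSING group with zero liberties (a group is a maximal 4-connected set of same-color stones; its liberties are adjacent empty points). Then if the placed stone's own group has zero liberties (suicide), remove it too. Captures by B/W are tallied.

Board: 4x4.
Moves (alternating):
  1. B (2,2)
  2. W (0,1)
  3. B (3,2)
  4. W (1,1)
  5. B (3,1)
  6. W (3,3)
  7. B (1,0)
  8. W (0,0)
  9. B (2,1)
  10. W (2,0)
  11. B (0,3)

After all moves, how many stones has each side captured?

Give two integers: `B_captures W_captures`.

Answer: 0 1

Derivation:
Move 1: B@(2,2) -> caps B=0 W=0
Move 2: W@(0,1) -> caps B=0 W=0
Move 3: B@(3,2) -> caps B=0 W=0
Move 4: W@(1,1) -> caps B=0 W=0
Move 5: B@(3,1) -> caps B=0 W=0
Move 6: W@(3,3) -> caps B=0 W=0
Move 7: B@(1,0) -> caps B=0 W=0
Move 8: W@(0,0) -> caps B=0 W=0
Move 9: B@(2,1) -> caps B=0 W=0
Move 10: W@(2,0) -> caps B=0 W=1
Move 11: B@(0,3) -> caps B=0 W=1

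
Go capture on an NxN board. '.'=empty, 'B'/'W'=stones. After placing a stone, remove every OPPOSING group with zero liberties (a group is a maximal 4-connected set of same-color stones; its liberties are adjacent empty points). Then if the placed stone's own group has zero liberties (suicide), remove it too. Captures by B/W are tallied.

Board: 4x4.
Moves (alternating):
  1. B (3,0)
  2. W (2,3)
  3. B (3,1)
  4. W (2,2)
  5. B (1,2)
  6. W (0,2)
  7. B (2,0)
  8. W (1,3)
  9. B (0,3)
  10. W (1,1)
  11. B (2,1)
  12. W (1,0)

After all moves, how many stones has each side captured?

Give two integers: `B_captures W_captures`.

Answer: 0 1

Derivation:
Move 1: B@(3,0) -> caps B=0 W=0
Move 2: W@(2,3) -> caps B=0 W=0
Move 3: B@(3,1) -> caps B=0 W=0
Move 4: W@(2,2) -> caps B=0 W=0
Move 5: B@(1,2) -> caps B=0 W=0
Move 6: W@(0,2) -> caps B=0 W=0
Move 7: B@(2,0) -> caps B=0 W=0
Move 8: W@(1,3) -> caps B=0 W=0
Move 9: B@(0,3) -> caps B=0 W=0
Move 10: W@(1,1) -> caps B=0 W=1
Move 11: B@(2,1) -> caps B=0 W=1
Move 12: W@(1,0) -> caps B=0 W=1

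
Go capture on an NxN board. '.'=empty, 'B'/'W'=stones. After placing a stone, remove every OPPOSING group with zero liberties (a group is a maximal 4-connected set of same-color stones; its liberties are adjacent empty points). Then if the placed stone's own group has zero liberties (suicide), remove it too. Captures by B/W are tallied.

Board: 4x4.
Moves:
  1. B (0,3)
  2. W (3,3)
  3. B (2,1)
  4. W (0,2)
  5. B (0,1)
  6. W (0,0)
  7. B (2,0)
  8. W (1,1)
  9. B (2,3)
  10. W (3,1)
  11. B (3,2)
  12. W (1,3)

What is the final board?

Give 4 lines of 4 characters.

Move 1: B@(0,3) -> caps B=0 W=0
Move 2: W@(3,3) -> caps B=0 W=0
Move 3: B@(2,1) -> caps B=0 W=0
Move 4: W@(0,2) -> caps B=0 W=0
Move 5: B@(0,1) -> caps B=0 W=0
Move 6: W@(0,0) -> caps B=0 W=0
Move 7: B@(2,0) -> caps B=0 W=0
Move 8: W@(1,1) -> caps B=0 W=1
Move 9: B@(2,3) -> caps B=0 W=1
Move 10: W@(3,1) -> caps B=0 W=1
Move 11: B@(3,2) -> caps B=1 W=1
Move 12: W@(1,3) -> caps B=1 W=2

Answer: W.W.
.W.W
BB.B
.WB.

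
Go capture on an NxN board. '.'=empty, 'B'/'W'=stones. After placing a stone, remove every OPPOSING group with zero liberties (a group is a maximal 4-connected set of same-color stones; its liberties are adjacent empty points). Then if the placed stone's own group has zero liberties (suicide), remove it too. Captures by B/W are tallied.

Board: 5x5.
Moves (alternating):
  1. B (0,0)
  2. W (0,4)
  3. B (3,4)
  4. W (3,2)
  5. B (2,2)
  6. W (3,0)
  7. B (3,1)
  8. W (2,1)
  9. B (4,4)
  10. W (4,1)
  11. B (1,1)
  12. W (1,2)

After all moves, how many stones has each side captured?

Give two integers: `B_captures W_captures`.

Answer: 0 1

Derivation:
Move 1: B@(0,0) -> caps B=0 W=0
Move 2: W@(0,4) -> caps B=0 W=0
Move 3: B@(3,4) -> caps B=0 W=0
Move 4: W@(3,2) -> caps B=0 W=0
Move 5: B@(2,2) -> caps B=0 W=0
Move 6: W@(3,0) -> caps B=0 W=0
Move 7: B@(3,1) -> caps B=0 W=0
Move 8: W@(2,1) -> caps B=0 W=0
Move 9: B@(4,4) -> caps B=0 W=0
Move 10: W@(4,1) -> caps B=0 W=1
Move 11: B@(1,1) -> caps B=0 W=1
Move 12: W@(1,2) -> caps B=0 W=1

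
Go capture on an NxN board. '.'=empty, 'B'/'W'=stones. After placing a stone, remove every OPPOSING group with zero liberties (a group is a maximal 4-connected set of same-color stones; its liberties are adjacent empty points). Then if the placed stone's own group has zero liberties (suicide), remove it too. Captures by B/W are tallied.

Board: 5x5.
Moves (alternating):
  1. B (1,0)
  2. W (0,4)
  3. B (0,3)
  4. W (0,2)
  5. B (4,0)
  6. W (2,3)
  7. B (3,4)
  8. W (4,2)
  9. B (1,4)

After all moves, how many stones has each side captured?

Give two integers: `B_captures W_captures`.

Move 1: B@(1,0) -> caps B=0 W=0
Move 2: W@(0,4) -> caps B=0 W=0
Move 3: B@(0,3) -> caps B=0 W=0
Move 4: W@(0,2) -> caps B=0 W=0
Move 5: B@(4,0) -> caps B=0 W=0
Move 6: W@(2,3) -> caps B=0 W=0
Move 7: B@(3,4) -> caps B=0 W=0
Move 8: W@(4,2) -> caps B=0 W=0
Move 9: B@(1,4) -> caps B=1 W=0

Answer: 1 0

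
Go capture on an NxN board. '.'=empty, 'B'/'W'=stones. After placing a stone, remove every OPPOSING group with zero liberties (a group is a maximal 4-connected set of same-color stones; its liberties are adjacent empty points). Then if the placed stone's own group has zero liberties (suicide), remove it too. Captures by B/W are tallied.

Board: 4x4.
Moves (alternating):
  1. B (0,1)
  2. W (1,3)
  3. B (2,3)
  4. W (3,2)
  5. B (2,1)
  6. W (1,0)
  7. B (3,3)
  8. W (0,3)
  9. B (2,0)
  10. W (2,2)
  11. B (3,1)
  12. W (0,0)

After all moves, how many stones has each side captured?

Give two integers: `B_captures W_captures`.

Move 1: B@(0,1) -> caps B=0 W=0
Move 2: W@(1,3) -> caps B=0 W=0
Move 3: B@(2,3) -> caps B=0 W=0
Move 4: W@(3,2) -> caps B=0 W=0
Move 5: B@(2,1) -> caps B=0 W=0
Move 6: W@(1,0) -> caps B=0 W=0
Move 7: B@(3,3) -> caps B=0 W=0
Move 8: W@(0,3) -> caps B=0 W=0
Move 9: B@(2,0) -> caps B=0 W=0
Move 10: W@(2,2) -> caps B=0 W=2
Move 11: B@(3,1) -> caps B=0 W=2
Move 12: W@(0,0) -> caps B=0 W=2

Answer: 0 2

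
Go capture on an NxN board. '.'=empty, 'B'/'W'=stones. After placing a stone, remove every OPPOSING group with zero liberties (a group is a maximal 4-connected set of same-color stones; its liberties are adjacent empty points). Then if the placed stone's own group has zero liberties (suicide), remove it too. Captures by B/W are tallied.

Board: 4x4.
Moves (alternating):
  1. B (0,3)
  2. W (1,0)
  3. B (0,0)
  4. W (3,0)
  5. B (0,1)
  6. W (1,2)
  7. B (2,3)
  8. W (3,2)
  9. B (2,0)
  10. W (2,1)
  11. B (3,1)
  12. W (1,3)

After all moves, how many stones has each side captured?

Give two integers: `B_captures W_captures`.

Move 1: B@(0,3) -> caps B=0 W=0
Move 2: W@(1,0) -> caps B=0 W=0
Move 3: B@(0,0) -> caps B=0 W=0
Move 4: W@(3,0) -> caps B=0 W=0
Move 5: B@(0,1) -> caps B=0 W=0
Move 6: W@(1,2) -> caps B=0 W=0
Move 7: B@(2,3) -> caps B=0 W=0
Move 8: W@(3,2) -> caps B=0 W=0
Move 9: B@(2,0) -> caps B=0 W=0
Move 10: W@(2,1) -> caps B=0 W=1
Move 11: B@(3,1) -> caps B=0 W=1
Move 12: W@(1,3) -> caps B=0 W=1

Answer: 0 1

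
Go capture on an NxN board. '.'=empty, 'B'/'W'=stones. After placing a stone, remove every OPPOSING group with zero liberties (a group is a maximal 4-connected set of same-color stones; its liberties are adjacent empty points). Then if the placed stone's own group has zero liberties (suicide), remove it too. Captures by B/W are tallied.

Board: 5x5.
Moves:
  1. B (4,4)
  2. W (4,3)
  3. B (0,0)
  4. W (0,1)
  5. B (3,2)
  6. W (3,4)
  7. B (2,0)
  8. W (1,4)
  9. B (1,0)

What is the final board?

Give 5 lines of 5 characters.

Move 1: B@(4,4) -> caps B=0 W=0
Move 2: W@(4,3) -> caps B=0 W=0
Move 3: B@(0,0) -> caps B=0 W=0
Move 4: W@(0,1) -> caps B=0 W=0
Move 5: B@(3,2) -> caps B=0 W=0
Move 6: W@(3,4) -> caps B=0 W=1
Move 7: B@(2,0) -> caps B=0 W=1
Move 8: W@(1,4) -> caps B=0 W=1
Move 9: B@(1,0) -> caps B=0 W=1

Answer: BW...
B...W
B....
..B.W
...W.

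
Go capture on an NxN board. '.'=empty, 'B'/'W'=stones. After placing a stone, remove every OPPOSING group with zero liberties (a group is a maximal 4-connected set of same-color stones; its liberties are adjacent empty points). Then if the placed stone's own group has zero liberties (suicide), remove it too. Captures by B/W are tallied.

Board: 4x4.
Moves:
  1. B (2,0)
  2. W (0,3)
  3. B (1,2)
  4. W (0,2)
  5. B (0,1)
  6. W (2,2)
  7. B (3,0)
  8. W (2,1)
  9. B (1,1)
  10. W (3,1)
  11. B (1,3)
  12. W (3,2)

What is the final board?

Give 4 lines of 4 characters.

Move 1: B@(2,0) -> caps B=0 W=0
Move 2: W@(0,3) -> caps B=0 W=0
Move 3: B@(1,2) -> caps B=0 W=0
Move 4: W@(0,2) -> caps B=0 W=0
Move 5: B@(0,1) -> caps B=0 W=0
Move 6: W@(2,2) -> caps B=0 W=0
Move 7: B@(3,0) -> caps B=0 W=0
Move 8: W@(2,1) -> caps B=0 W=0
Move 9: B@(1,1) -> caps B=0 W=0
Move 10: W@(3,1) -> caps B=0 W=0
Move 11: B@(1,3) -> caps B=2 W=0
Move 12: W@(3,2) -> caps B=2 W=0

Answer: .B..
.BBB
BWW.
BWW.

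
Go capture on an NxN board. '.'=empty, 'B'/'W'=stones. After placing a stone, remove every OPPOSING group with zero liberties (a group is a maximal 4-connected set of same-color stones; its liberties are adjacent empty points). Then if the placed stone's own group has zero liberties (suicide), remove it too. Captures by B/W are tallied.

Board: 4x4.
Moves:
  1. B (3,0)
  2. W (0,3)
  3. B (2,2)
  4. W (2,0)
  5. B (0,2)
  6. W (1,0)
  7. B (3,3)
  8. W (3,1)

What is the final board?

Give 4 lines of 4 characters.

Answer: ..BW
W...
W.B.
.W.B

Derivation:
Move 1: B@(3,0) -> caps B=0 W=0
Move 2: W@(0,3) -> caps B=0 W=0
Move 3: B@(2,2) -> caps B=0 W=0
Move 4: W@(2,0) -> caps B=0 W=0
Move 5: B@(0,2) -> caps B=0 W=0
Move 6: W@(1,0) -> caps B=0 W=0
Move 7: B@(3,3) -> caps B=0 W=0
Move 8: W@(3,1) -> caps B=0 W=1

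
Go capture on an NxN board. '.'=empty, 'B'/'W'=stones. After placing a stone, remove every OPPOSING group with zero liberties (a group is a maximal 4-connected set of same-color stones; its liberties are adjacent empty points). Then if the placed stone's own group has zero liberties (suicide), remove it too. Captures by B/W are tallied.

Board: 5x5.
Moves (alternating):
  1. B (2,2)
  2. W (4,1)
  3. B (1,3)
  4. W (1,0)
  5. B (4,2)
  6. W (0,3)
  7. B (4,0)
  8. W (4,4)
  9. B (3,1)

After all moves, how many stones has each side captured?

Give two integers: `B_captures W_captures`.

Move 1: B@(2,2) -> caps B=0 W=0
Move 2: W@(4,1) -> caps B=0 W=0
Move 3: B@(1,3) -> caps B=0 W=0
Move 4: W@(1,0) -> caps B=0 W=0
Move 5: B@(4,2) -> caps B=0 W=0
Move 6: W@(0,3) -> caps B=0 W=0
Move 7: B@(4,0) -> caps B=0 W=0
Move 8: W@(4,4) -> caps B=0 W=0
Move 9: B@(3,1) -> caps B=1 W=0

Answer: 1 0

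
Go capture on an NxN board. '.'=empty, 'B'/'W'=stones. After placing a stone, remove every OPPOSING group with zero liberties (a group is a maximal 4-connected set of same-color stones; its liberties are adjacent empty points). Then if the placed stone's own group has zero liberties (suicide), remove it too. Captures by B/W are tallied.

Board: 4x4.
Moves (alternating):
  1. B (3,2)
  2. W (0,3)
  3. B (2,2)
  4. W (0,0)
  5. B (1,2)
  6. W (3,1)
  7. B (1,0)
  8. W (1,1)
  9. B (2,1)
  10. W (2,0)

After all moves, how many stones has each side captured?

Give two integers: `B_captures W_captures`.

Move 1: B@(3,2) -> caps B=0 W=0
Move 2: W@(0,3) -> caps B=0 W=0
Move 3: B@(2,2) -> caps B=0 W=0
Move 4: W@(0,0) -> caps B=0 W=0
Move 5: B@(1,2) -> caps B=0 W=0
Move 6: W@(3,1) -> caps B=0 W=0
Move 7: B@(1,0) -> caps B=0 W=0
Move 8: W@(1,1) -> caps B=0 W=0
Move 9: B@(2,1) -> caps B=0 W=0
Move 10: W@(2,0) -> caps B=0 W=1

Answer: 0 1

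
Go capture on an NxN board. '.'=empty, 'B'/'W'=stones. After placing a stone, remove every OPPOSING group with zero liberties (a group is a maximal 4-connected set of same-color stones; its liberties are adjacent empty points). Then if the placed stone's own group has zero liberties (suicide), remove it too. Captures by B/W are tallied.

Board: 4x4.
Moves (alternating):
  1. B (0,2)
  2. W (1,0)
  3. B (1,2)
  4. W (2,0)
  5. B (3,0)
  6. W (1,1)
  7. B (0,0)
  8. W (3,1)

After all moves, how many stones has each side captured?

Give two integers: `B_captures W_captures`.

Move 1: B@(0,2) -> caps B=0 W=0
Move 2: W@(1,0) -> caps B=0 W=0
Move 3: B@(1,2) -> caps B=0 W=0
Move 4: W@(2,0) -> caps B=0 W=0
Move 5: B@(3,0) -> caps B=0 W=0
Move 6: W@(1,1) -> caps B=0 W=0
Move 7: B@(0,0) -> caps B=0 W=0
Move 8: W@(3,1) -> caps B=0 W=1

Answer: 0 1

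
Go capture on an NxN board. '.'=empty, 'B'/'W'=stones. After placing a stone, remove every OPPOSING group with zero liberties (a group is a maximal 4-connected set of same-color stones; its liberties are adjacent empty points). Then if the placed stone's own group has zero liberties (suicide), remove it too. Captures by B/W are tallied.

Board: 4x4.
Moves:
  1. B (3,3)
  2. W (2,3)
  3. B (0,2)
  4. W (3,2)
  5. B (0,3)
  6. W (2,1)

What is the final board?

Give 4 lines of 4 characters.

Answer: ..BB
....
.W.W
..W.

Derivation:
Move 1: B@(3,3) -> caps B=0 W=0
Move 2: W@(2,3) -> caps B=0 W=0
Move 3: B@(0,2) -> caps B=0 W=0
Move 4: W@(3,2) -> caps B=0 W=1
Move 5: B@(0,3) -> caps B=0 W=1
Move 6: W@(2,1) -> caps B=0 W=1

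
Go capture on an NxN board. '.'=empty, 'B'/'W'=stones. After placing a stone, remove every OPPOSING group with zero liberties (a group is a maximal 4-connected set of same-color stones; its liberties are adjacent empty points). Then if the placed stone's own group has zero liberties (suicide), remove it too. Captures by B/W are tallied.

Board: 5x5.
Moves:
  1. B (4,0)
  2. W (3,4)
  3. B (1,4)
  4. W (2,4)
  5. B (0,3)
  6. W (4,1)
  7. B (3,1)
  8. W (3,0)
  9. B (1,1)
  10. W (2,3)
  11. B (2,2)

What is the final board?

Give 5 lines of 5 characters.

Move 1: B@(4,0) -> caps B=0 W=0
Move 2: W@(3,4) -> caps B=0 W=0
Move 3: B@(1,4) -> caps B=0 W=0
Move 4: W@(2,4) -> caps B=0 W=0
Move 5: B@(0,3) -> caps B=0 W=0
Move 6: W@(4,1) -> caps B=0 W=0
Move 7: B@(3,1) -> caps B=0 W=0
Move 8: W@(3,0) -> caps B=0 W=1
Move 9: B@(1,1) -> caps B=0 W=1
Move 10: W@(2,3) -> caps B=0 W=1
Move 11: B@(2,2) -> caps B=0 W=1

Answer: ...B.
.B..B
..BWW
WB..W
.W...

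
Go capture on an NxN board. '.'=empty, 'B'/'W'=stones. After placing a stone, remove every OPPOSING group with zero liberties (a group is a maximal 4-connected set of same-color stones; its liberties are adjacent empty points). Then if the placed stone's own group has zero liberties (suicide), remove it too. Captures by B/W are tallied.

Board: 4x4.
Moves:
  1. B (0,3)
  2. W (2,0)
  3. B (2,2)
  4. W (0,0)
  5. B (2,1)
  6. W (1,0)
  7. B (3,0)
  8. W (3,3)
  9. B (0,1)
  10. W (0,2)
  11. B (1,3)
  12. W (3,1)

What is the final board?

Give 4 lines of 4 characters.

Move 1: B@(0,3) -> caps B=0 W=0
Move 2: W@(2,0) -> caps B=0 W=0
Move 3: B@(2,2) -> caps B=0 W=0
Move 4: W@(0,0) -> caps B=0 W=0
Move 5: B@(2,1) -> caps B=0 W=0
Move 6: W@(1,0) -> caps B=0 W=0
Move 7: B@(3,0) -> caps B=0 W=0
Move 8: W@(3,3) -> caps B=0 W=0
Move 9: B@(0,1) -> caps B=0 W=0
Move 10: W@(0,2) -> caps B=0 W=0
Move 11: B@(1,3) -> caps B=0 W=0
Move 12: W@(3,1) -> caps B=0 W=1

Answer: WBWB
W..B
WBB.
.W.W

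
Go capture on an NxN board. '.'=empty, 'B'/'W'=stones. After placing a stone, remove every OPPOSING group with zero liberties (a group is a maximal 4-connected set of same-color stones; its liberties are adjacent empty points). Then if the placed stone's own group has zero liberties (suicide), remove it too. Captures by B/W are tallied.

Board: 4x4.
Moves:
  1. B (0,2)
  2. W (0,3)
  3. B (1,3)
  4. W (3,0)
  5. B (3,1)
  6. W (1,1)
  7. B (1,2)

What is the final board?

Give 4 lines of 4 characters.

Answer: ..B.
.WBB
....
WB..

Derivation:
Move 1: B@(0,2) -> caps B=0 W=0
Move 2: W@(0,3) -> caps B=0 W=0
Move 3: B@(1,3) -> caps B=1 W=0
Move 4: W@(3,0) -> caps B=1 W=0
Move 5: B@(3,1) -> caps B=1 W=0
Move 6: W@(1,1) -> caps B=1 W=0
Move 7: B@(1,2) -> caps B=1 W=0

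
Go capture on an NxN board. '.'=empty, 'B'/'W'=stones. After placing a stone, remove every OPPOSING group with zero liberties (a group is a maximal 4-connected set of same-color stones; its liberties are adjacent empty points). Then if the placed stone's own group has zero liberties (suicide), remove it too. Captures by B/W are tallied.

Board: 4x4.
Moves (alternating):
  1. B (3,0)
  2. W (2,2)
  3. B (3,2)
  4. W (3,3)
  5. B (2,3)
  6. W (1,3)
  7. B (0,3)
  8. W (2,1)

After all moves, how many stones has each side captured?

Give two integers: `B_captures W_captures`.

Move 1: B@(3,0) -> caps B=0 W=0
Move 2: W@(2,2) -> caps B=0 W=0
Move 3: B@(3,2) -> caps B=0 W=0
Move 4: W@(3,3) -> caps B=0 W=0
Move 5: B@(2,3) -> caps B=1 W=0
Move 6: W@(1,3) -> caps B=1 W=0
Move 7: B@(0,3) -> caps B=1 W=0
Move 8: W@(2,1) -> caps B=1 W=0

Answer: 1 0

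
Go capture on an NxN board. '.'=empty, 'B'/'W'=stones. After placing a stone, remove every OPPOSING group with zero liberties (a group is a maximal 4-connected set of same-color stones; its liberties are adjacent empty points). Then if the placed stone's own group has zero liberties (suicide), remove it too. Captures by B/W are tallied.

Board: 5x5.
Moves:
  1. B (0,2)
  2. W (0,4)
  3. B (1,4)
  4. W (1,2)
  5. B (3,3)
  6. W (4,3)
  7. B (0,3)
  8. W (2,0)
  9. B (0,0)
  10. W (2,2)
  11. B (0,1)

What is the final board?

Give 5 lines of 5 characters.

Move 1: B@(0,2) -> caps B=0 W=0
Move 2: W@(0,4) -> caps B=0 W=0
Move 3: B@(1,4) -> caps B=0 W=0
Move 4: W@(1,2) -> caps B=0 W=0
Move 5: B@(3,3) -> caps B=0 W=0
Move 6: W@(4,3) -> caps B=0 W=0
Move 7: B@(0,3) -> caps B=1 W=0
Move 8: W@(2,0) -> caps B=1 W=0
Move 9: B@(0,0) -> caps B=1 W=0
Move 10: W@(2,2) -> caps B=1 W=0
Move 11: B@(0,1) -> caps B=1 W=0

Answer: BBBB.
..W.B
W.W..
...B.
...W.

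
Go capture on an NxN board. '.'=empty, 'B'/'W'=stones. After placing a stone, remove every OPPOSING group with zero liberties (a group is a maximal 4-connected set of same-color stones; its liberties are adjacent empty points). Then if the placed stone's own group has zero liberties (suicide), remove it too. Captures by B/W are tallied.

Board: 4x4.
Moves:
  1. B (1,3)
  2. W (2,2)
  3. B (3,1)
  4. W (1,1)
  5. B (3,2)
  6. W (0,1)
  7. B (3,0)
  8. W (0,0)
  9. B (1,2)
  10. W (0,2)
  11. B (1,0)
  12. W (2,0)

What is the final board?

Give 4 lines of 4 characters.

Move 1: B@(1,3) -> caps B=0 W=0
Move 2: W@(2,2) -> caps B=0 W=0
Move 3: B@(3,1) -> caps B=0 W=0
Move 4: W@(1,1) -> caps B=0 W=0
Move 5: B@(3,2) -> caps B=0 W=0
Move 6: W@(0,1) -> caps B=0 W=0
Move 7: B@(3,0) -> caps B=0 W=0
Move 8: W@(0,0) -> caps B=0 W=0
Move 9: B@(1,2) -> caps B=0 W=0
Move 10: W@(0,2) -> caps B=0 W=0
Move 11: B@(1,0) -> caps B=0 W=0
Move 12: W@(2,0) -> caps B=0 W=1

Answer: WWW.
.WBB
W.W.
BBB.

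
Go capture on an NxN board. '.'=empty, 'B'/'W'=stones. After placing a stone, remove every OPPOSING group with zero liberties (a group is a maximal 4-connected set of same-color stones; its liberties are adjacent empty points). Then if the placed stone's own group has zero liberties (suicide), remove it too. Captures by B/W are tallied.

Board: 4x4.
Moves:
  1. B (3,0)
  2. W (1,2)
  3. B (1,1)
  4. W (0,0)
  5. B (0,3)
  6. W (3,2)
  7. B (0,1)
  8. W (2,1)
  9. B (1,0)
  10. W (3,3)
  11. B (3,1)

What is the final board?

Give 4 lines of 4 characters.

Answer: .B.B
BBW.
.W..
BBWW

Derivation:
Move 1: B@(3,0) -> caps B=0 W=0
Move 2: W@(1,2) -> caps B=0 W=0
Move 3: B@(1,1) -> caps B=0 W=0
Move 4: W@(0,0) -> caps B=0 W=0
Move 5: B@(0,3) -> caps B=0 W=0
Move 6: W@(3,2) -> caps B=0 W=0
Move 7: B@(0,1) -> caps B=0 W=0
Move 8: W@(2,1) -> caps B=0 W=0
Move 9: B@(1,0) -> caps B=1 W=0
Move 10: W@(3,3) -> caps B=1 W=0
Move 11: B@(3,1) -> caps B=1 W=0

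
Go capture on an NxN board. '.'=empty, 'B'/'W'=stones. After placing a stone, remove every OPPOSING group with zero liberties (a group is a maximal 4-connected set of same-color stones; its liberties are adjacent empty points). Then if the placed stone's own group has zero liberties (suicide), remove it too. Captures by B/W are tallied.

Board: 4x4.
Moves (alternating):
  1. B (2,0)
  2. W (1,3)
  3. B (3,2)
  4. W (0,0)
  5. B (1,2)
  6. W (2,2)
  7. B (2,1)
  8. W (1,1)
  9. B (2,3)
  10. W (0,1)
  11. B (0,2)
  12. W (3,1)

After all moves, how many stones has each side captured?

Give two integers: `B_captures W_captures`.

Answer: 1 0

Derivation:
Move 1: B@(2,0) -> caps B=0 W=0
Move 2: W@(1,3) -> caps B=0 W=0
Move 3: B@(3,2) -> caps B=0 W=0
Move 4: W@(0,0) -> caps B=0 W=0
Move 5: B@(1,2) -> caps B=0 W=0
Move 6: W@(2,2) -> caps B=0 W=0
Move 7: B@(2,1) -> caps B=0 W=0
Move 8: W@(1,1) -> caps B=0 W=0
Move 9: B@(2,3) -> caps B=1 W=0
Move 10: W@(0,1) -> caps B=1 W=0
Move 11: B@(0,2) -> caps B=1 W=0
Move 12: W@(3,1) -> caps B=1 W=0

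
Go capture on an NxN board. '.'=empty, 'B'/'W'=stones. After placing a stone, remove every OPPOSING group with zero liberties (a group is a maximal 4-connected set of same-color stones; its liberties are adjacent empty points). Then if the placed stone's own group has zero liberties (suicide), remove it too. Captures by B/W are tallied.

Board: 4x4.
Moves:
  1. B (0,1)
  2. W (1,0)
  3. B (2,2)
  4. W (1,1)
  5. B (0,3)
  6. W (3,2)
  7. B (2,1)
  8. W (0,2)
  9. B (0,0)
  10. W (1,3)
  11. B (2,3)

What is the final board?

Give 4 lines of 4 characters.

Move 1: B@(0,1) -> caps B=0 W=0
Move 2: W@(1,0) -> caps B=0 W=0
Move 3: B@(2,2) -> caps B=0 W=0
Move 4: W@(1,1) -> caps B=0 W=0
Move 5: B@(0,3) -> caps B=0 W=0
Move 6: W@(3,2) -> caps B=0 W=0
Move 7: B@(2,1) -> caps B=0 W=0
Move 8: W@(0,2) -> caps B=0 W=0
Move 9: B@(0,0) -> caps B=0 W=0
Move 10: W@(1,3) -> caps B=0 W=1
Move 11: B@(2,3) -> caps B=0 W=1

Answer: ..W.
WW.W
.BBB
..W.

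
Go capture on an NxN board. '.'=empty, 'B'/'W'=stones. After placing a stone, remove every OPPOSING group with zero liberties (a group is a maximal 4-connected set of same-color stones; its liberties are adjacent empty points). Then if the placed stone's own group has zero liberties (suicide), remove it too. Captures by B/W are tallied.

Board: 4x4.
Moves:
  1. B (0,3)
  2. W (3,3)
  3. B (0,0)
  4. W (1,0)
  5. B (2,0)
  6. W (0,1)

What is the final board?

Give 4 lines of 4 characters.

Move 1: B@(0,3) -> caps B=0 W=0
Move 2: W@(3,3) -> caps B=0 W=0
Move 3: B@(0,0) -> caps B=0 W=0
Move 4: W@(1,0) -> caps B=0 W=0
Move 5: B@(2,0) -> caps B=0 W=0
Move 6: W@(0,1) -> caps B=0 W=1

Answer: .W.B
W...
B...
...W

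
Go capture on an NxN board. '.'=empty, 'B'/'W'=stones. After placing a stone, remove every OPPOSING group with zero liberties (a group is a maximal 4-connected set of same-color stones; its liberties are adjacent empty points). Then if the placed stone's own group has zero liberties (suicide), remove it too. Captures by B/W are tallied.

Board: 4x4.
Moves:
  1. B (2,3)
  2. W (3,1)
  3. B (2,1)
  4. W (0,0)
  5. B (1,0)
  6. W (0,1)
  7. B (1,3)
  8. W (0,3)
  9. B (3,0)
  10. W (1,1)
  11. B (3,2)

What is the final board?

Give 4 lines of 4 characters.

Move 1: B@(2,3) -> caps B=0 W=0
Move 2: W@(3,1) -> caps B=0 W=0
Move 3: B@(2,1) -> caps B=0 W=0
Move 4: W@(0,0) -> caps B=0 W=0
Move 5: B@(1,0) -> caps B=0 W=0
Move 6: W@(0,1) -> caps B=0 W=0
Move 7: B@(1,3) -> caps B=0 W=0
Move 8: W@(0,3) -> caps B=0 W=0
Move 9: B@(3,0) -> caps B=0 W=0
Move 10: W@(1,1) -> caps B=0 W=0
Move 11: B@(3,2) -> caps B=1 W=0

Answer: WW.W
BW.B
.B.B
B.B.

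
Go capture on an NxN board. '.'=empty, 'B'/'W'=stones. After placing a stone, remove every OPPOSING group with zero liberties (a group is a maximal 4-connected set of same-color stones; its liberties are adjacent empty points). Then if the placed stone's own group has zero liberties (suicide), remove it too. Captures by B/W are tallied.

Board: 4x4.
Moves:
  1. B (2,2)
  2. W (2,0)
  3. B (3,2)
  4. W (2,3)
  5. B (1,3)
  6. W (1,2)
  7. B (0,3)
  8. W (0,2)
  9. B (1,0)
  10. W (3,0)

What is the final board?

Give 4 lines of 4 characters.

Answer: ..W.
B.W.
W.BW
W.B.

Derivation:
Move 1: B@(2,2) -> caps B=0 W=0
Move 2: W@(2,0) -> caps B=0 W=0
Move 3: B@(3,2) -> caps B=0 W=0
Move 4: W@(2,3) -> caps B=0 W=0
Move 5: B@(1,3) -> caps B=0 W=0
Move 6: W@(1,2) -> caps B=0 W=0
Move 7: B@(0,3) -> caps B=0 W=0
Move 8: W@(0,2) -> caps B=0 W=2
Move 9: B@(1,0) -> caps B=0 W=2
Move 10: W@(3,0) -> caps B=0 W=2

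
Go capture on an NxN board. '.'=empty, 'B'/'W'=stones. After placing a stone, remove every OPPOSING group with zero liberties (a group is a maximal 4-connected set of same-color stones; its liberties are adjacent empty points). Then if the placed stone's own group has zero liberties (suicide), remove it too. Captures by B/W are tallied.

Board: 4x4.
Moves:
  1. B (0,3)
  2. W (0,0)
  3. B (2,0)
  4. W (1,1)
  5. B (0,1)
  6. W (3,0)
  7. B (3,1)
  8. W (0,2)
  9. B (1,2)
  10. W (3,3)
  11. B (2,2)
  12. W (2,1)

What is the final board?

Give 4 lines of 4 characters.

Move 1: B@(0,3) -> caps B=0 W=0
Move 2: W@(0,0) -> caps B=0 W=0
Move 3: B@(2,0) -> caps B=0 W=0
Move 4: W@(1,1) -> caps B=0 W=0
Move 5: B@(0,1) -> caps B=0 W=0
Move 6: W@(3,0) -> caps B=0 W=0
Move 7: B@(3,1) -> caps B=1 W=0
Move 8: W@(0,2) -> caps B=1 W=1
Move 9: B@(1,2) -> caps B=1 W=1
Move 10: W@(3,3) -> caps B=1 W=1
Move 11: B@(2,2) -> caps B=1 W=1
Move 12: W@(2,1) -> caps B=1 W=1

Answer: W.WB
.WB.
BWB.
.B.W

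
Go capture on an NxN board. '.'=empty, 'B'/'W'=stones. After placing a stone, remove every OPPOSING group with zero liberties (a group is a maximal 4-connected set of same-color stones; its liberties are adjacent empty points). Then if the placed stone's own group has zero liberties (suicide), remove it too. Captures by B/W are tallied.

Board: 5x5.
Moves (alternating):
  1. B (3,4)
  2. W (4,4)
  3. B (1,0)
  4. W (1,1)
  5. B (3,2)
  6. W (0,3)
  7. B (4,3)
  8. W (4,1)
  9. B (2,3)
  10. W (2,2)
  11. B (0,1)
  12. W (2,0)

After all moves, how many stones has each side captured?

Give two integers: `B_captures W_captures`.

Move 1: B@(3,4) -> caps B=0 W=0
Move 2: W@(4,4) -> caps B=0 W=0
Move 3: B@(1,0) -> caps B=0 W=0
Move 4: W@(1,1) -> caps B=0 W=0
Move 5: B@(3,2) -> caps B=0 W=0
Move 6: W@(0,3) -> caps B=0 W=0
Move 7: B@(4,3) -> caps B=1 W=0
Move 8: W@(4,1) -> caps B=1 W=0
Move 9: B@(2,3) -> caps B=1 W=0
Move 10: W@(2,2) -> caps B=1 W=0
Move 11: B@(0,1) -> caps B=1 W=0
Move 12: W@(2,0) -> caps B=1 W=0

Answer: 1 0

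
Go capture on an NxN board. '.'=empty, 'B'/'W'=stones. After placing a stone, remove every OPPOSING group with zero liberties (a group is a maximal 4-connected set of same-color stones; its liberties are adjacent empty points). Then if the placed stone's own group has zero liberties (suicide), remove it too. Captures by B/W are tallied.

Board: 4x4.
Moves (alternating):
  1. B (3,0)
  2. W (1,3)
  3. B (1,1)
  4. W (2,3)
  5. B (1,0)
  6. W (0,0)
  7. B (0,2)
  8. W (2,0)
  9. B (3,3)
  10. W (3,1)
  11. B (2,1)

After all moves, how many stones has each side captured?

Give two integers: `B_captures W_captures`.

Move 1: B@(3,0) -> caps B=0 W=0
Move 2: W@(1,3) -> caps B=0 W=0
Move 3: B@(1,1) -> caps B=0 W=0
Move 4: W@(2,3) -> caps B=0 W=0
Move 5: B@(1,0) -> caps B=0 W=0
Move 6: W@(0,0) -> caps B=0 W=0
Move 7: B@(0,2) -> caps B=0 W=0
Move 8: W@(2,0) -> caps B=0 W=0
Move 9: B@(3,3) -> caps B=0 W=0
Move 10: W@(3,1) -> caps B=0 W=1
Move 11: B@(2,1) -> caps B=0 W=1

Answer: 0 1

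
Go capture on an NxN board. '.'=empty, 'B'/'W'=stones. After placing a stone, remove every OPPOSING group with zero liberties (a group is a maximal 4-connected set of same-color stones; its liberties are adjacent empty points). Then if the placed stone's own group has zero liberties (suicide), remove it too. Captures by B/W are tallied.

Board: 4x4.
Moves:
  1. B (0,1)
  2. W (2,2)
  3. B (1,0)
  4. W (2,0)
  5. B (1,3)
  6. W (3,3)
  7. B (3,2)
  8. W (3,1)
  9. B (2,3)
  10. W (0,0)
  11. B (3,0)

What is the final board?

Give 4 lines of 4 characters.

Move 1: B@(0,1) -> caps B=0 W=0
Move 2: W@(2,2) -> caps B=0 W=0
Move 3: B@(1,0) -> caps B=0 W=0
Move 4: W@(2,0) -> caps B=0 W=0
Move 5: B@(1,3) -> caps B=0 W=0
Move 6: W@(3,3) -> caps B=0 W=0
Move 7: B@(3,2) -> caps B=0 W=0
Move 8: W@(3,1) -> caps B=0 W=1
Move 9: B@(2,3) -> caps B=0 W=1
Move 10: W@(0,0) -> caps B=0 W=1
Move 11: B@(3,0) -> caps B=0 W=1

Answer: .B..
B..B
W.WB
.W.W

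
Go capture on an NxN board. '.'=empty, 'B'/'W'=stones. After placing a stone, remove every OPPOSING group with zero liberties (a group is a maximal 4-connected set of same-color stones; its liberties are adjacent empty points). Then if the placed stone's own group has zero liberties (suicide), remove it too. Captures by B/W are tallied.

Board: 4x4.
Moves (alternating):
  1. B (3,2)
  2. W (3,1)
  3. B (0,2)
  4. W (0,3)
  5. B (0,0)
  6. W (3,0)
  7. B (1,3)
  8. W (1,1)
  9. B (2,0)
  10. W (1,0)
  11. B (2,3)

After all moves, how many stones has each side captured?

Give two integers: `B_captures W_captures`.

Answer: 1 0

Derivation:
Move 1: B@(3,2) -> caps B=0 W=0
Move 2: W@(3,1) -> caps B=0 W=0
Move 3: B@(0,2) -> caps B=0 W=0
Move 4: W@(0,3) -> caps B=0 W=0
Move 5: B@(0,0) -> caps B=0 W=0
Move 6: W@(3,0) -> caps B=0 W=0
Move 7: B@(1,3) -> caps B=1 W=0
Move 8: W@(1,1) -> caps B=1 W=0
Move 9: B@(2,0) -> caps B=1 W=0
Move 10: W@(1,0) -> caps B=1 W=0
Move 11: B@(2,3) -> caps B=1 W=0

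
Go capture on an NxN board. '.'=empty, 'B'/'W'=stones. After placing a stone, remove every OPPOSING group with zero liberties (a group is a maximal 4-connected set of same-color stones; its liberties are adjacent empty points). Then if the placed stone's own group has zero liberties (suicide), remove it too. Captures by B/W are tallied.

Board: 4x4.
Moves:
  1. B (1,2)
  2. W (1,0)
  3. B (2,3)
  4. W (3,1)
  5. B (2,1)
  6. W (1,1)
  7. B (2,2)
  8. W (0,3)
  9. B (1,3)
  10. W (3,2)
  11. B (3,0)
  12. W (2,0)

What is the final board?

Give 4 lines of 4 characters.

Answer: ...W
WWBB
WBBB
.WW.

Derivation:
Move 1: B@(1,2) -> caps B=0 W=0
Move 2: W@(1,0) -> caps B=0 W=0
Move 3: B@(2,3) -> caps B=0 W=0
Move 4: W@(3,1) -> caps B=0 W=0
Move 5: B@(2,1) -> caps B=0 W=0
Move 6: W@(1,1) -> caps B=0 W=0
Move 7: B@(2,2) -> caps B=0 W=0
Move 8: W@(0,3) -> caps B=0 W=0
Move 9: B@(1,3) -> caps B=0 W=0
Move 10: W@(3,2) -> caps B=0 W=0
Move 11: B@(3,0) -> caps B=0 W=0
Move 12: W@(2,0) -> caps B=0 W=1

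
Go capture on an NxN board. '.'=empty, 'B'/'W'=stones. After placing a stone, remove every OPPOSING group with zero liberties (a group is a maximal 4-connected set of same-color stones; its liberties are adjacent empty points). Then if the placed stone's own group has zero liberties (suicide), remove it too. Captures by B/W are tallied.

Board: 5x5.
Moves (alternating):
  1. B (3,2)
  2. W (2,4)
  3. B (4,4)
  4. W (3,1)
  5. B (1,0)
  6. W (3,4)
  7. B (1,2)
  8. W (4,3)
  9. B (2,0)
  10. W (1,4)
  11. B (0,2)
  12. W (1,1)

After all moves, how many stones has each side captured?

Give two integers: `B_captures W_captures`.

Answer: 0 1

Derivation:
Move 1: B@(3,2) -> caps B=0 W=0
Move 2: W@(2,4) -> caps B=0 W=0
Move 3: B@(4,4) -> caps B=0 W=0
Move 4: W@(3,1) -> caps B=0 W=0
Move 5: B@(1,0) -> caps B=0 W=0
Move 6: W@(3,4) -> caps B=0 W=0
Move 7: B@(1,2) -> caps B=0 W=0
Move 8: W@(4,3) -> caps B=0 W=1
Move 9: B@(2,0) -> caps B=0 W=1
Move 10: W@(1,4) -> caps B=0 W=1
Move 11: B@(0,2) -> caps B=0 W=1
Move 12: W@(1,1) -> caps B=0 W=1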